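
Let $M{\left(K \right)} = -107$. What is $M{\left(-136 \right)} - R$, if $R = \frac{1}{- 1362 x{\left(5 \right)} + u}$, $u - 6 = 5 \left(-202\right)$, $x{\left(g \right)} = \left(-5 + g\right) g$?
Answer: $- \frac{107427}{1004} \approx -107.0$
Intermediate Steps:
$x{\left(g \right)} = g \left(-5 + g\right)$
$u = -1004$ ($u = 6 + 5 \left(-202\right) = 6 - 1010 = -1004$)
$R = - \frac{1}{1004}$ ($R = \frac{1}{- 1362 \cdot 5 \left(-5 + 5\right) - 1004} = \frac{1}{- 1362 \cdot 5 \cdot 0 - 1004} = \frac{1}{\left(-1362\right) 0 - 1004} = \frac{1}{0 - 1004} = \frac{1}{-1004} = - \frac{1}{1004} \approx -0.00099602$)
$M{\left(-136 \right)} - R = -107 - - \frac{1}{1004} = -107 + \frac{1}{1004} = - \frac{107427}{1004}$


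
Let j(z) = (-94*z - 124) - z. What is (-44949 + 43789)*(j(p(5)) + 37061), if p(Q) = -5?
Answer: -43397920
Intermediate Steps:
j(z) = -124 - 95*z (j(z) = (-124 - 94*z) - z = -124 - 95*z)
(-44949 + 43789)*(j(p(5)) + 37061) = (-44949 + 43789)*((-124 - 95*(-5)) + 37061) = -1160*((-124 + 475) + 37061) = -1160*(351 + 37061) = -1160*37412 = -43397920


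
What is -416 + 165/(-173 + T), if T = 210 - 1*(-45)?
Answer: -33947/82 ≈ -413.99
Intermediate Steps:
T = 255 (T = 210 + 45 = 255)
-416 + 165/(-173 + T) = -416 + 165/(-173 + 255) = -416 + 165/82 = -33947/82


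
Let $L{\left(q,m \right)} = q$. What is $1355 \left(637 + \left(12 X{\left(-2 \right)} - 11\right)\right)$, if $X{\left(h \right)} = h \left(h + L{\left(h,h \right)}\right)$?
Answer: $978310$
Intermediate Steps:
$X{\left(h \right)} = 2 h^{2}$ ($X{\left(h \right)} = h \left(h + h\right) = h 2 h = 2 h^{2}$)
$1355 \left(637 + \left(12 X{\left(-2 \right)} - 11\right)\right) = 1355 \left(637 - \left(11 - 12 \cdot 2 \left(-2\right)^{2}\right)\right) = 1355 \left(637 - \left(11 - 12 \cdot 2 \cdot 4\right)\right) = 1355 \left(637 + \left(12 \cdot 8 - 11\right)\right) = 1355 \left(637 + \left(96 - 11\right)\right) = 1355 \left(637 + 85\right) = 1355 \cdot 722 = 978310$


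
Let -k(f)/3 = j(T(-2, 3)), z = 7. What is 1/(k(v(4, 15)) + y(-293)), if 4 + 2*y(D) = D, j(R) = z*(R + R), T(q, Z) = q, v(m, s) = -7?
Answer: -2/129 ≈ -0.015504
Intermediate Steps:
j(R) = 14*R (j(R) = 7*(R + R) = 7*(2*R) = 14*R)
k(f) = 84 (k(f) = -42*(-2) = -3*(-28) = 84)
y(D) = -2 + D/2
1/(k(v(4, 15)) + y(-293)) = 1/(84 + (-2 + (1/2)*(-293))) = 1/(84 + (-2 - 293/2)) = 1/(84 - 297/2) = 1/(-129/2) = -2/129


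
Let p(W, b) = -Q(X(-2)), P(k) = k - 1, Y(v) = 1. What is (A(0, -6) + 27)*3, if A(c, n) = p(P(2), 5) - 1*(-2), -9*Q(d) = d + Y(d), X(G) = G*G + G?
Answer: 88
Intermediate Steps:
X(G) = G + G**2 (X(G) = G**2 + G = G + G**2)
Q(d) = -1/9 - d/9 (Q(d) = -(d + 1)/9 = -(1 + d)/9 = -1/9 - d/9)
P(k) = -1 + k
p(W, b) = 1/3 (p(W, b) = -(-1/9 - (-2)*(1 - 2)/9) = -(-1/9 - (-2)*(-1)/9) = -(-1/9 - 1/9*2) = -(-1/9 - 2/9) = -1*(-1/3) = 1/3)
A(c, n) = 7/3 (A(c, n) = 1/3 - 1*(-2) = 1/3 + 2 = 7/3)
(A(0, -6) + 27)*3 = (7/3 + 27)*3 = (88/3)*3 = 88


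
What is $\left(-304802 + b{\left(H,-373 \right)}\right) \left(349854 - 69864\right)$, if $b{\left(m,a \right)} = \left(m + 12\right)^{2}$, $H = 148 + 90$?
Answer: $-67842136980$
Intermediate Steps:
$H = 238$
$b{\left(m,a \right)} = \left(12 + m\right)^{2}$
$\left(-304802 + b{\left(H,-373 \right)}\right) \left(349854 - 69864\right) = \left(-304802 + \left(12 + 238\right)^{2}\right) \left(349854 - 69864\right) = \left(-304802 + 250^{2}\right) 279990 = \left(-304802 + 62500\right) 279990 = \left(-242302\right) 279990 = -67842136980$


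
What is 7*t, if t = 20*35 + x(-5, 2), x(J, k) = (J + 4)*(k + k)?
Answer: 4872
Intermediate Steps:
x(J, k) = 2*k*(4 + J) (x(J, k) = (4 + J)*(2*k) = 2*k*(4 + J))
t = 696 (t = 20*35 + 2*2*(4 - 5) = 700 + 2*2*(-1) = 700 - 4 = 696)
7*t = 7*696 = 4872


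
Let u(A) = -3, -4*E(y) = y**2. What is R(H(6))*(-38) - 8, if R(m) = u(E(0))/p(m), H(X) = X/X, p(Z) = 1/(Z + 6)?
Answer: 790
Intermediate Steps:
E(y) = -y**2/4
p(Z) = 1/(6 + Z)
H(X) = 1
R(m) = -18 - 3*m (R(m) = -(18 + 3*m) = -3*(6 + m) = -18 - 3*m)
R(H(6))*(-38) - 8 = (-18 - 3*1)*(-38) - 8 = (-18 - 3)*(-38) - 8 = -21*(-38) - 8 = 798 - 8 = 790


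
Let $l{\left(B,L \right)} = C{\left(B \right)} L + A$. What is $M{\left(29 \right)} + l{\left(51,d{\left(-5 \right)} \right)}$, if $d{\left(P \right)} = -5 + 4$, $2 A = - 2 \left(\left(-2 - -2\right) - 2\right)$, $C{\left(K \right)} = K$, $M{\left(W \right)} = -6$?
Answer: $-55$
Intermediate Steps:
$A = 2$ ($A = \frac{\left(-2\right) \left(\left(-2 - -2\right) - 2\right)}{2} = \frac{\left(-2\right) \left(\left(-2 + 2\right) - 2\right)}{2} = \frac{\left(-2\right) \left(0 - 2\right)}{2} = \frac{\left(-2\right) \left(-2\right)}{2} = \frac{1}{2} \cdot 4 = 2$)
$d{\left(P \right)} = -1$
$l{\left(B,L \right)} = 2 + B L$ ($l{\left(B,L \right)} = B L + 2 = 2 + B L$)
$M{\left(29 \right)} + l{\left(51,d{\left(-5 \right)} \right)} = -6 + \left(2 + 51 \left(-1\right)\right) = -6 + \left(2 - 51\right) = -6 - 49 = -55$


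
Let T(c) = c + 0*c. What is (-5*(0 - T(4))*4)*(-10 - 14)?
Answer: -1920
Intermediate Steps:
T(c) = c (T(c) = c + 0 = c)
(-5*(0 - T(4))*4)*(-10 - 14) = (-5*(0 - 1*4)*4)*(-10 - 14) = (-5*(0 - 4)*4)*(-24) = (-5*(-4)*4)*(-24) = (20*4)*(-24) = 80*(-24) = -1920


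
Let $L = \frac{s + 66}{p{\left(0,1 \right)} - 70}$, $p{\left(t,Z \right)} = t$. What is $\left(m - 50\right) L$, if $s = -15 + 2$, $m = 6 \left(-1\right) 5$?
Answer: $\frac{424}{7} \approx 60.571$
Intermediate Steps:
$m = -30$ ($m = \left(-6\right) 5 = -30$)
$s = -13$
$L = - \frac{53}{70}$ ($L = \frac{-13 + 66}{0 - 70} = \frac{53}{-70} = 53 \left(- \frac{1}{70}\right) = - \frac{53}{70} \approx -0.75714$)
$\left(m - 50\right) L = \left(-30 - 50\right) \left(- \frac{53}{70}\right) = \left(-80\right) \left(- \frac{53}{70}\right) = \frac{424}{7}$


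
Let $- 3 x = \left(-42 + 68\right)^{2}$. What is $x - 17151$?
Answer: $- \frac{52129}{3} \approx -17376.0$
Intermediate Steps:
$x = - \frac{676}{3}$ ($x = - \frac{\left(-42 + 68\right)^{2}}{3} = - \frac{26^{2}}{3} = \left(- \frac{1}{3}\right) 676 = - \frac{676}{3} \approx -225.33$)
$x - 17151 = - \frac{676}{3} - 17151 = - \frac{52129}{3}$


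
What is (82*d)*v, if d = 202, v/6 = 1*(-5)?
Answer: -496920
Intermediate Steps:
v = -30 (v = 6*(1*(-5)) = 6*(-5) = -30)
(82*d)*v = (82*202)*(-30) = 16564*(-30) = -496920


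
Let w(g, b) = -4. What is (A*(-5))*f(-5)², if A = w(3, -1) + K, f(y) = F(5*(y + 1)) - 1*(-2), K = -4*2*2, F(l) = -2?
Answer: 0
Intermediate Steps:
K = -16 (K = -8*2 = -16)
f(y) = 0 (f(y) = -2 - 1*(-2) = -2 + 2 = 0)
A = -20 (A = -4 - 16 = -20)
(A*(-5))*f(-5)² = -20*(-5)*0² = 100*0 = 0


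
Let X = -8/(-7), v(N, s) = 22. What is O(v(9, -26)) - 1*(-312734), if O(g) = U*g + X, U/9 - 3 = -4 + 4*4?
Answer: 2209936/7 ≈ 3.1571e+5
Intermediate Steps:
U = 135 (U = 27 + 9*(-4 + 4*4) = 27 + 9*(-4 + 16) = 27 + 9*12 = 27 + 108 = 135)
X = 8/7 (X = -8*(-⅐) = 8/7 ≈ 1.1429)
O(g) = 8/7 + 135*g (O(g) = 135*g + 8/7 = 8/7 + 135*g)
O(v(9, -26)) - 1*(-312734) = (8/7 + 135*22) - 1*(-312734) = (8/7 + 2970) + 312734 = 20798/7 + 312734 = 2209936/7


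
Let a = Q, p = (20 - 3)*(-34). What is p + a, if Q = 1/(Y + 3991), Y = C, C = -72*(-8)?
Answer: -2639725/4567 ≈ -578.00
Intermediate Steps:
C = 576
Y = 576
p = -578 (p = 17*(-34) = -578)
Q = 1/4567 (Q = 1/(576 + 3991) = 1/4567 ≈ 0.00021896)
a = 1/4567 ≈ 0.00021896
p + a = -578 + 1/4567 = -2639725/4567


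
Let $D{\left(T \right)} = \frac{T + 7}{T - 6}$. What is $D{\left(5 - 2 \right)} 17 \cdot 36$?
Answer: $-2040$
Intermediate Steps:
$D{\left(T \right)} = \frac{7 + T}{-6 + T}$
$D{\left(5 - 2 \right)} 17 \cdot 36 = \frac{7 + \left(5 - 2\right)}{-6 + \left(5 - 2\right)} 17 \cdot 36 = \frac{7 + 3}{-6 + 3} \cdot 17 \cdot 36 = \frac{1}{-3} \cdot 10 \cdot 17 \cdot 36 = \left(- \frac{1}{3}\right) 10 \cdot 17 \cdot 36 = \left(- \frac{10}{3}\right) 17 \cdot 36 = \left(- \frac{170}{3}\right) 36 = -2040$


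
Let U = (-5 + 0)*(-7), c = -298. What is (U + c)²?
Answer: 69169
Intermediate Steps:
U = 35 (U = -5*(-7) = 35)
(U + c)² = (35 - 298)² = (-263)² = 69169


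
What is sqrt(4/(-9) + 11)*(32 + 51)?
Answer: 83*sqrt(95)/3 ≈ 269.66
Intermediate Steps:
sqrt(4/(-9) + 11)*(32 + 51) = sqrt(4*(-1/9) + 11)*83 = sqrt(-4/9 + 11)*83 = sqrt(95/9)*83 = (sqrt(95)/3)*83 = 83*sqrt(95)/3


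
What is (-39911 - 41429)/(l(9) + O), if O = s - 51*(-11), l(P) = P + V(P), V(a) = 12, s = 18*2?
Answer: -40670/309 ≈ -131.62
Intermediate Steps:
s = 36
l(P) = 12 + P (l(P) = P + 12 = 12 + P)
O = 597 (O = 36 - 51*(-11) = 36 + 561 = 597)
(-39911 - 41429)/(l(9) + O) = (-39911 - 41429)/((12 + 9) + 597) = -81340/(21 + 597) = -81340/618 = -81340*1/618 = -40670/309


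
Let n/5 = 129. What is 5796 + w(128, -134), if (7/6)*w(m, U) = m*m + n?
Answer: 142746/7 ≈ 20392.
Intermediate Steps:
n = 645 (n = 5*129 = 645)
w(m, U) = 3870/7 + 6*m**2/7 (w(m, U) = 6*(m*m + 645)/7 = 6*(m**2 + 645)/7 = 6*(645 + m**2)/7 = 3870/7 + 6*m**2/7)
5796 + w(128, -134) = 5796 + (3870/7 + (6/7)*128**2) = 5796 + (3870/7 + (6/7)*16384) = 5796 + (3870/7 + 98304/7) = 5796 + 102174/7 = 142746/7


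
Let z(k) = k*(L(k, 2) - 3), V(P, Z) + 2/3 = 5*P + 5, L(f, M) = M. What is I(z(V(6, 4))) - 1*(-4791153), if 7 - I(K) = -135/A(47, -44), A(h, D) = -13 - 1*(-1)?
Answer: 19164595/4 ≈ 4.7912e+6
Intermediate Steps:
A(h, D) = -12 (A(h, D) = -13 + 1 = -12)
V(P, Z) = 13/3 + 5*P (V(P, Z) = -⅔ + (5*P + 5) = -⅔ + (5 + 5*P) = 13/3 + 5*P)
z(k) = -k (z(k) = k*(2 - 3) = k*(-1) = -k)
I(K) = -17/4 (I(K) = 7 - (-135)/(-12) = 7 - (-135)*(-1)/12 = 7 - 1*45/4 = 7 - 45/4 = -17/4)
I(z(V(6, 4))) - 1*(-4791153) = -17/4 - 1*(-4791153) = -17/4 + 4791153 = 19164595/4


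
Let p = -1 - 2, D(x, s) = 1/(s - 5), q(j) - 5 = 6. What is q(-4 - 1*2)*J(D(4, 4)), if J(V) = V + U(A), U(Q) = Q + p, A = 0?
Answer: -44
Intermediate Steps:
q(j) = 11 (q(j) = 5 + 6 = 11)
D(x, s) = 1/(-5 + s)
p = -3
U(Q) = -3 + Q (U(Q) = Q - 3 = -3 + Q)
J(V) = -3 + V (J(V) = V + (-3 + 0) = V - 3 = -3 + V)
q(-4 - 1*2)*J(D(4, 4)) = 11*(-3 + 1/(-5 + 4)) = 11*(-3 + 1/(-1)) = 11*(-3 - 1) = 11*(-4) = -44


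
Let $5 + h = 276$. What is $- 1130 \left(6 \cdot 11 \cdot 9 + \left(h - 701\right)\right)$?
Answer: $-185320$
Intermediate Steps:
$h = 271$ ($h = -5 + 276 = 271$)
$- 1130 \left(6 \cdot 11 \cdot 9 + \left(h - 701\right)\right) = - 1130 \left(6 \cdot 11 \cdot 9 + \left(271 - 701\right)\right) = - 1130 \left(66 \cdot 9 + \left(271 - 701\right)\right) = - 1130 \left(594 - 430\right) = \left(-1130\right) 164 = -185320$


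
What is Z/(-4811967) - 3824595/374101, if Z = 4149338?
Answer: -19956096423503/1800161666667 ≈ -11.086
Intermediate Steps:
Z/(-4811967) - 3824595/374101 = 4149338/(-4811967) - 3824595/374101 = 4149338*(-1/4811967) - 3824595*1/374101 = -4149338/4811967 - 3824595/374101 = -19956096423503/1800161666667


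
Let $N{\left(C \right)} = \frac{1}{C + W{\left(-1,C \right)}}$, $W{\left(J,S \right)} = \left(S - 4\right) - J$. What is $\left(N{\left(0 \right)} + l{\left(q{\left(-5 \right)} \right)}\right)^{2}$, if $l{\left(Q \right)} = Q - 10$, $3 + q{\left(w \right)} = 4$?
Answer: $\frac{784}{9} \approx 87.111$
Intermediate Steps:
$q{\left(w \right)} = 1$ ($q{\left(w \right)} = -3 + 4 = 1$)
$W{\left(J,S \right)} = -4 + S - J$ ($W{\left(J,S \right)} = \left(-4 + S\right) - J = -4 + S - J$)
$l{\left(Q \right)} = -10 + Q$
$N{\left(C \right)} = \frac{1}{-3 + 2 C}$ ($N{\left(C \right)} = \frac{1}{C - \left(3 - C\right)} = \frac{1}{C + \left(-4 + C + 1\right)} = \frac{1}{C + \left(-3 + C\right)} = \frac{1}{-3 + 2 C}$)
$\left(N{\left(0 \right)} + l{\left(q{\left(-5 \right)} \right)}\right)^{2} = \left(\frac{1}{-3 + 2 \cdot 0} + \left(-10 + 1\right)\right)^{2} = \left(\frac{1}{-3 + 0} - 9\right)^{2} = \left(\frac{1}{-3} - 9\right)^{2} = \left(- \frac{1}{3} - 9\right)^{2} = \left(- \frac{28}{3}\right)^{2} = \frac{784}{9}$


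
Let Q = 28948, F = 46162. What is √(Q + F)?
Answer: √75110 ≈ 274.06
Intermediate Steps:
√(Q + F) = √(28948 + 46162) = √75110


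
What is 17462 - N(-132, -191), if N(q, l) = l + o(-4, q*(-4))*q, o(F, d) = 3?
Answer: 18049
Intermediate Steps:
N(q, l) = l + 3*q
17462 - N(-132, -191) = 17462 - (-191 + 3*(-132)) = 17462 - (-191 - 396) = 17462 - 1*(-587) = 17462 + 587 = 18049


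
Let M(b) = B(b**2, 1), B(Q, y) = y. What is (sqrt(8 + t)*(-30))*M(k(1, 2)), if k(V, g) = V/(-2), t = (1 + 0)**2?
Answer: -90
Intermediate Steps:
t = 1 (t = 1**2 = 1)
k(V, g) = -V/2 (k(V, g) = V*(-1/2) = -V/2)
M(b) = 1
(sqrt(8 + t)*(-30))*M(k(1, 2)) = (sqrt(8 + 1)*(-30))*1 = (sqrt(9)*(-30))*1 = (3*(-30))*1 = -90*1 = -90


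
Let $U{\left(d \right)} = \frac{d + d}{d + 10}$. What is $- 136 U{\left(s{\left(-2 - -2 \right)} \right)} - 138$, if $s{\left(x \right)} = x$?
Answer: $-138$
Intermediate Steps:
$U{\left(d \right)} = \frac{2 d}{10 + d}$
$- 136 U{\left(s{\left(-2 - -2 \right)} \right)} - 138 = - 136 \frac{2 \left(-2 - -2\right)}{10 - 0} - 138 = - 136 \frac{2 \left(-2 + 2\right)}{10 + \left(-2 + 2\right)} - 138 = - 136 \cdot 2 \cdot 0 \frac{1}{10 + 0} - 138 = - 136 \cdot 2 \cdot 0 \cdot \frac{1}{10} - 138 = \left(-136\right) 0 - 138 = 0 - 138 = -138$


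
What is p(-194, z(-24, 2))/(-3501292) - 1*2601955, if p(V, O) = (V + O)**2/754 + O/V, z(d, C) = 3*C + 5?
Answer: -333151058337096483/128038747148 ≈ -2.6020e+6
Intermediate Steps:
z(d, C) = 5 + 3*C
p(V, O) = (O + V)**2/754 + O/V (p(V, O) = (O + V)**2*(1/754) + O/V = (O + V)**2/754 + O/V)
p(-194, z(-24, 2))/(-3501292) - 1*2601955 = (((5 + 3*2) - 194)**2/754 + (5 + 3*2)/(-194))/(-3501292) - 1*2601955 = (((5 + 6) - 194)**2/754 + (5 + 6)*(-1/194))*(-1/3501292) - 2601955 = ((11 - 194)**2/754 + 11*(-1/194))*(-1/3501292) - 2601955 = ((1/754)*(-183)**2 - 11/194)*(-1/3501292) - 2601955 = ((1/754)*33489 - 11/194)*(-1/3501292) - 2601955 = (33489/754 - 11/194)*(-1/3501292) - 2601955 = (1622143/36569)*(-1/3501292) - 2601955 = -1622143/128038747148 - 2601955 = -333151058337096483/128038747148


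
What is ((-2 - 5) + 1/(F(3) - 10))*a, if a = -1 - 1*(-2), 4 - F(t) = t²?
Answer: -106/15 ≈ -7.0667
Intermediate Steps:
F(t) = 4 - t²
a = 1 (a = -1 + 2 = 1)
((-2 - 5) + 1/(F(3) - 10))*a = ((-2 - 5) + 1/((4 - 1*3²) - 10))*1 = (-7 + 1/((4 - 1*9) - 10))*1 = (-7 + 1/((4 - 9) - 10))*1 = (-7 + 1/(-5 - 10))*1 = (-7 + 1/(-15))*1 = (-7 - 1/15)*1 = -106/15*1 = -106/15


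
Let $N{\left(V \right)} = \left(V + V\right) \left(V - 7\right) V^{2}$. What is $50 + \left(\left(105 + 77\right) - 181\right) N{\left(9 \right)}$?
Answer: $2966$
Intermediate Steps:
$N{\left(V \right)} = 2 V^{3} \left(-7 + V\right)$ ($N{\left(V \right)} = 2 V \left(-7 + V\right) V^{2} = 2 V^{3} \left(-7 + V\right)$)
$50 + \left(\left(105 + 77\right) - 181\right) N{\left(9 \right)} = 50 + \left(\left(105 + 77\right) - 181\right) 2 \cdot 9^{3} \left(-7 + 9\right) = 50 + \left(182 - 181\right) 2 \cdot 729 \cdot 2 = 50 + 1 \cdot 2916 = 50 + 2916 = 2966$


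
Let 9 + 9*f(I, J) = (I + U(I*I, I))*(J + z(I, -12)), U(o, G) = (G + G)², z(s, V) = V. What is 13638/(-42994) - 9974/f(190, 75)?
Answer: -7116118729/21757737113 ≈ -0.32706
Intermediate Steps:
U(o, G) = 4*G² (U(o, G) = (2*G)² = 4*G²)
f(I, J) = -1 + (-12 + J)*(I + 4*I²)/9 (f(I, J) = -1 + ((I + 4*I²)*(J - 12))/9 = -1 + ((I + 4*I²)*(-12 + J))/9 = -1 + ((-12 + J)*(I + 4*I²))/9 = -1 + (-12 + J)*(I + 4*I²)/9)
13638/(-42994) - 9974/f(190, 75) = 13638/(-42994) - 9974/(-1 - 16/3*190² - 4/3*190 + (⅑)*190*75 + (4/9)*75*190²) = 13638*(-1/42994) - 9974/(-1 - 16/3*36100 - 760/3 + 4750/3 + (4/9)*75*36100) = -6819/21497 - 9974/(-1 - 577600/3 - 760/3 + 4750/3 + 3610000/3) = -6819/21497 - 9974/1012129 = -7116118729/21757737113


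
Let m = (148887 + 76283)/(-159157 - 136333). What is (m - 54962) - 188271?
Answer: -7187314434/29549 ≈ -2.4323e+5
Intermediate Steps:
m = -22517/29549 (m = 225170/(-295490) = 225170*(-1/295490) = -22517/29549 ≈ -0.76202)
(m - 54962) - 188271 = (-22517/29549 - 54962) - 188271 = -1624094655/29549 - 188271 = -7187314434/29549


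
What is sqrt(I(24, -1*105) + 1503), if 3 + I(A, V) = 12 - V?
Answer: 7*sqrt(33) ≈ 40.212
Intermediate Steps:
I(A, V) = 9 - V (I(A, V) = -3 + (12 - V) = 9 - V)
sqrt(I(24, -1*105) + 1503) = sqrt((9 - (-1)*105) + 1503) = sqrt((9 - 1*(-105)) + 1503) = sqrt((9 + 105) + 1503) = sqrt(114 + 1503) = sqrt(1617) = 7*sqrt(33)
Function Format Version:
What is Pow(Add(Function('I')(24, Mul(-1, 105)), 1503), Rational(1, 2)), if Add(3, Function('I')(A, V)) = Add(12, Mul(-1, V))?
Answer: Mul(7, Pow(33, Rational(1, 2))) ≈ 40.212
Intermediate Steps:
Function('I')(A, V) = Add(9, Mul(-1, V)) (Function('I')(A, V) = Add(-3, Add(12, Mul(-1, V))) = Add(9, Mul(-1, V)))
Pow(Add(Function('I')(24, Mul(-1, 105)), 1503), Rational(1, 2)) = Pow(Add(Add(9, Mul(-1, Mul(-1, 105))), 1503), Rational(1, 2)) = Pow(Add(Add(9, Mul(-1, -105)), 1503), Rational(1, 2)) = Pow(Add(Add(9, 105), 1503), Rational(1, 2)) = Pow(Add(114, 1503), Rational(1, 2)) = Pow(1617, Rational(1, 2)) = Mul(7, Pow(33, Rational(1, 2)))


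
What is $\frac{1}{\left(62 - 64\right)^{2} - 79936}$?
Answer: $- \frac{1}{79932} \approx -1.2511 \cdot 10^{-5}$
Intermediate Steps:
$\frac{1}{\left(62 - 64\right)^{2} - 79936} = \frac{1}{\left(-2\right)^{2} - 79936} = \frac{1}{4 - 79936} = \frac{1}{-79932} = - \frac{1}{79932}$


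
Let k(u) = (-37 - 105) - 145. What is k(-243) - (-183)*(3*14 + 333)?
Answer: 68338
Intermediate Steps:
k(u) = -287 (k(u) = -142 - 145 = -287)
k(-243) - (-183)*(3*14 + 333) = -287 - (-183)*(3*14 + 333) = -287 - (-183)*(42 + 333) = -287 - (-183)*375 = -287 - 1*(-68625) = -287 + 68625 = 68338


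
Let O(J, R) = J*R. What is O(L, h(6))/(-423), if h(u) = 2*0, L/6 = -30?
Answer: 0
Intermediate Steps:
L = -180 (L = 6*(-30) = -180)
h(u) = 0
O(L, h(6))/(-423) = -180*0/(-423) = 0*(-1/423) = 0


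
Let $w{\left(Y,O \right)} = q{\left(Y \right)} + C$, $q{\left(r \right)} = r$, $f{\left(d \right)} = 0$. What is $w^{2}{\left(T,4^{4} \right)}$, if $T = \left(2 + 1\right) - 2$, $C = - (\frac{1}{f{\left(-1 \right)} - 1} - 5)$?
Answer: $49$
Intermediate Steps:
$C = 6$ ($C = - (\frac{1}{0 - 1} - 5) = - (\frac{1}{-1} - 5) = - (-1 - 5) = \left(-1\right) \left(-6\right) = 6$)
$T = 1$ ($T = 3 - 2 = 1$)
$w{\left(Y,O \right)} = 6 + Y$ ($w{\left(Y,O \right)} = Y + 6 = 6 + Y$)
$w^{2}{\left(T,4^{4} \right)} = \left(6 + 1\right)^{2} = 7^{2} = 49$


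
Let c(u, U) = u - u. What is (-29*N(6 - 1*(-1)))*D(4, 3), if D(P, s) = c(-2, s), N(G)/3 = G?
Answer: 0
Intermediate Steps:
c(u, U) = 0
N(G) = 3*G
D(P, s) = 0
(-29*N(6 - 1*(-1)))*D(4, 3) = -87*(6 - 1*(-1))*0 = -87*(6 + 1)*0 = -87*7*0 = -29*21*0 = -609*0 = 0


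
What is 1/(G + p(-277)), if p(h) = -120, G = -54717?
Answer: -1/54837 ≈ -1.8236e-5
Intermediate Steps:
1/(G + p(-277)) = 1/(-54717 - 120) = 1/(-54837) = -1/54837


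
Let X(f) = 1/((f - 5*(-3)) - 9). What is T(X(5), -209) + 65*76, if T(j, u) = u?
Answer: 4731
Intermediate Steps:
X(f) = 1/(6 + f) (X(f) = 1/((f + 15) - 9) = 1/((15 + f) - 9) = 1/(6 + f))
T(X(5), -209) + 65*76 = -209 + 65*76 = -209 + 4940 = 4731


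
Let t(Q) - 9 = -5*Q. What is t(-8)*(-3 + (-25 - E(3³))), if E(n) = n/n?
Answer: -1421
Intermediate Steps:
E(n) = 1
t(Q) = 9 - 5*Q
t(-8)*(-3 + (-25 - E(3³))) = (9 - 5*(-8))*(-3 + (-25 - 1*1)) = (9 + 40)*(-3 + (-25 - 1)) = 49*(-3 - 26) = 49*(-29) = -1421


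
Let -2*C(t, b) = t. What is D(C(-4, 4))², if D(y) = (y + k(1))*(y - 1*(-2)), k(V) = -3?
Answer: 16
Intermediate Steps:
C(t, b) = -t/2
D(y) = (-3 + y)*(2 + y) (D(y) = (y - 3)*(y - 1*(-2)) = (-3 + y)*(y + 2) = (-3 + y)*(2 + y))
D(C(-4, 4))² = (-6 + (-½*(-4))² - (-1)*(-4)/2)² = (-6 + 2² - 1*2)² = (-6 + 4 - 2)² = (-4)² = 16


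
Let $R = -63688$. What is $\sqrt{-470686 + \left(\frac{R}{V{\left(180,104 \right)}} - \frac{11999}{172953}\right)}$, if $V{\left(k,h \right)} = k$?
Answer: $\frac{i \sqrt{39139149737472015}}{288255} \approx 686.32 i$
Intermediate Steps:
$\sqrt{-470686 + \left(\frac{R}{V{\left(180,104 \right)}} - \frac{11999}{172953}\right)} = \sqrt{-470686 - \left(\frac{11999}{172953} + \frac{15922}{45}\right)} = \sqrt{-470686 - \frac{102011023}{288255}} = \sqrt{- \frac{135779603953}{288255}} = \frac{i \sqrt{39139149737472015}}{288255}$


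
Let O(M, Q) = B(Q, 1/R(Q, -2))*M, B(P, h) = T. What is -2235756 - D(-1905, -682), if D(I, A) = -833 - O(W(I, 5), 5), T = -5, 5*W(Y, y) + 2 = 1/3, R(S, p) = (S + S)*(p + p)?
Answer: -6704764/3 ≈ -2.2349e+6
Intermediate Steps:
R(S, p) = 4*S*p (R(S, p) = (2*S)*(2*p) = 4*S*p)
W(Y, y) = -⅓ (W(Y, y) = -⅖ + (⅕)/3 = -⅖ + (⅕)*(⅓) = -⅖ + 1/15 = -⅓)
B(P, h) = -5
O(M, Q) = -5*M
D(I, A) = -2504/3 (D(I, A) = -833 - (-5)*(-1)/3 = -833 - 1*5/3 = -833 - 5/3 = -2504/3)
-2235756 - D(-1905, -682) = -2235756 - 1*(-2504/3) = -2235756 + 2504/3 = -6704764/3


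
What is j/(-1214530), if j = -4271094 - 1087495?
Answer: 5358589/1214530 ≈ 4.4121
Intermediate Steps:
j = -5358589
j/(-1214530) = -5358589/(-1214530) = -5358589*(-1/1214530) = 5358589/1214530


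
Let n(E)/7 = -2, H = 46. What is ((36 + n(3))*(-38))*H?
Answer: -38456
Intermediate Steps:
n(E) = -14 (n(E) = 7*(-2) = -14)
((36 + n(3))*(-38))*H = ((36 - 14)*(-38))*46 = (22*(-38))*46 = -836*46 = -38456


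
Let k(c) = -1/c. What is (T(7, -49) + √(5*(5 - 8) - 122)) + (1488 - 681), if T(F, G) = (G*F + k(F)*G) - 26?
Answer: 445 + I*√137 ≈ 445.0 + 11.705*I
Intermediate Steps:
T(F, G) = -26 + F*G - G/F (T(F, G) = (G*F + (-1/F)*G) - 26 = (F*G - G/F) - 26 = -26 + F*G - G/F)
(T(7, -49) + √(5*(5 - 8) - 122)) + (1488 - 681) = ((-26 + 7*(-49) - 1*(-49)/7) + √(5*(5 - 8) - 122)) + (1488 - 681) = ((-26 - 343 - 1*(-49)*⅐) + √(5*(-3) - 122)) + 807 = ((-26 - 343 + 7) + √(-15 - 122)) + 807 = (-362 + √(-137)) + 807 = (-362 + I*√137) + 807 = 445 + I*√137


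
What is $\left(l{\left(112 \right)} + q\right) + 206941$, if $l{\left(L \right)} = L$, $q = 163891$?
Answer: $370944$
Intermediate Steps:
$\left(l{\left(112 \right)} + q\right) + 206941 = \left(112 + 163891\right) + 206941 = 164003 + 206941 = 370944$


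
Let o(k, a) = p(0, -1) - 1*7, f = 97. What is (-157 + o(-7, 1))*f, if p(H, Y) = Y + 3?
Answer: -15714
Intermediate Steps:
p(H, Y) = 3 + Y
o(k, a) = -5 (o(k, a) = (3 - 1) - 1*7 = 2 - 7 = -5)
(-157 + o(-7, 1))*f = (-157 - 5)*97 = -162*97 = -15714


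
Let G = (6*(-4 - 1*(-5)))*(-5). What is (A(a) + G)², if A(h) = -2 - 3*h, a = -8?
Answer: 64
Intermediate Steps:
G = -30 (G = (6*(-4 + 5))*(-5) = (6*1)*(-5) = 6*(-5) = -30)
(A(a) + G)² = ((-2 - 3*(-8)) - 30)² = ((-2 + 24) - 30)² = (22 - 30)² = (-8)² = 64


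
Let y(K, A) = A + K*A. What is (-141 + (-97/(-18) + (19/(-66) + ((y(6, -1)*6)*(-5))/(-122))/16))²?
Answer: 688057124490649/37344789504 ≈ 18424.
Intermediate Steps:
y(K, A) = A + A*K
(-141 + (-97/(-18) + (19/(-66) + ((y(6, -1)*6)*(-5))/(-122))/16))² = (-141 + (-97/(-18) + (19/(-66) + ((-(1 + 6)*6)*(-5))/(-122))/16))² = (-141 + (-97*(-1/18) + (19*(-1/66) + ((-1*7*6)*(-5))*(-1/122))*(1/16)))² = (-141 + (97/18 + (-19/66 + (-7*6*(-5))*(-1/122))*(1/16)))² = (-141 + (97/18 + (-19/66 - 42*(-5)*(-1/122))*(1/16)))² = (-141 + (97/18 + (-19/66 + 210*(-1/122))*(1/16)))² = (-141 + (97/18 + (-19/66 - 105/61)*(1/16)))² = (-141 + (97/18 - 8089/4026*1/16))² = (-141 + (97/18 - 8089/64416))² = (-141 + 1017125/193248)² = (-26230843/193248)² = 688057124490649/37344789504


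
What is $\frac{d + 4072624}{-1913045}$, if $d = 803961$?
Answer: $- \frac{975317}{382609} \approx -2.5491$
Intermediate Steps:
$\frac{d + 4072624}{-1913045} = \frac{803961 + 4072624}{-1913045} = 4876585 \left(- \frac{1}{1913045}\right) = - \frac{975317}{382609}$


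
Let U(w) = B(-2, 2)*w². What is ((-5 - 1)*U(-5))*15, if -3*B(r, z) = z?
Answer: 1500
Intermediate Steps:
B(r, z) = -z/3
U(w) = -2*w²/3 (U(w) = (-⅓*2)*w² = -2*w²/3)
((-5 - 1)*U(-5))*15 = ((-5 - 1)*(-⅔*(-5)²))*15 = -(-4)*25*15 = -6*(-50/3)*15 = 100*15 = 1500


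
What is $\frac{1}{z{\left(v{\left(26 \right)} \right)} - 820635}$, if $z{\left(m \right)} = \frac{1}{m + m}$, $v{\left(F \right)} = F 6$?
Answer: $- \frac{312}{256038119} \approx -1.2186 \cdot 10^{-6}$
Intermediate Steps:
$v{\left(F \right)} = 6 F$
$z{\left(m \right)} = \frac{1}{2 m}$
$\frac{1}{z{\left(v{\left(26 \right)} \right)} - 820635} = \frac{1}{\frac{1}{2 \cdot 6 \cdot 26} - 820635} = \frac{1}{\frac{1}{2 \cdot 156} - 820635} = \frac{1}{\frac{1}{2} \cdot \frac{1}{156} - 820635} = \frac{1}{\frac{1}{312} - 820635} = \frac{1}{- \frac{256038119}{312}} = - \frac{312}{256038119}$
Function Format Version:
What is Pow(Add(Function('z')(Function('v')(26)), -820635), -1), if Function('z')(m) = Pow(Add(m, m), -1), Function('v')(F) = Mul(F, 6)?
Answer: Rational(-312, 256038119) ≈ -1.2186e-6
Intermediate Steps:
Function('v')(F) = Mul(6, F)
Function('z')(m) = Mul(Rational(1, 2), Pow(m, -1)) (Function('z')(m) = Pow(Mul(2, m), -1) = Mul(Rational(1, 2), Pow(m, -1)))
Pow(Add(Function('z')(Function('v')(26)), -820635), -1) = Pow(Add(Mul(Rational(1, 2), Pow(Mul(6, 26), -1)), -820635), -1) = Pow(Add(Mul(Rational(1, 2), Pow(156, -1)), -820635), -1) = Pow(Add(Mul(Rational(1, 2), Rational(1, 156)), -820635), -1) = Pow(Add(Rational(1, 312), -820635), -1) = Pow(Rational(-256038119, 312), -1) = Rational(-312, 256038119)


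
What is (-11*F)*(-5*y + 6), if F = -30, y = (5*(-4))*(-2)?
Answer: -64020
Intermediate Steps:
y = 40 (y = -20*(-2) = 40)
(-11*F)*(-5*y + 6) = (-11*(-30))*(-5*40 + 6) = 330*(-200 + 6) = 330*(-194) = -64020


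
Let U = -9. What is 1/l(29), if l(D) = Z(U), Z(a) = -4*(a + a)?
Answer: 1/72 ≈ 0.013889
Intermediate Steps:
Z(a) = -8*a
l(D) = 72 (l(D) = -8*(-9) = 72)
1/l(29) = 1/72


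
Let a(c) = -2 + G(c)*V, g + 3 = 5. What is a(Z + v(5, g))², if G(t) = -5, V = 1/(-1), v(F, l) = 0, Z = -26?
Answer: 9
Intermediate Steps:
g = 2 (g = -3 + 5 = 2)
V = -1
a(c) = 3 (a(c) = -2 - 5*(-1) = -2 + 5 = 3)
a(Z + v(5, g))² = 3² = 9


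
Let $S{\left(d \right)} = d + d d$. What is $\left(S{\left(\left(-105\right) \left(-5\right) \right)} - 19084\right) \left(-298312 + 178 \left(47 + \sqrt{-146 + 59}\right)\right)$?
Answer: $-74535258436 + 45757748 i \sqrt{87} \approx -7.4535 \cdot 10^{10} + 4.268 \cdot 10^{8} i$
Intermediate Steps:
$S{\left(d \right)} = d + d^{2}$
$\left(S{\left(\left(-105\right) \left(-5\right) \right)} - 19084\right) \left(-298312 + 178 \left(47 + \sqrt{-146 + 59}\right)\right) = \left(\left(-105\right) \left(-5\right) \left(1 - -525\right) - 19084\right) \left(-298312 + 178 \left(47 + \sqrt{-146 + 59}\right)\right) = \left(525 \left(1 + 525\right) - 19084\right) \left(-298312 + 178 \left(47 + \sqrt{-87}\right)\right) = \left(525 \cdot 526 - 19084\right) \left(-298312 + 178 \left(47 + i \sqrt{87}\right)\right) = \left(276150 - 19084\right) \left(-298312 + \left(8366 + 178 i \sqrt{87}\right)\right) = 257066 \left(-289946 + 178 i \sqrt{87}\right) = -74535258436 + 45757748 i \sqrt{87}$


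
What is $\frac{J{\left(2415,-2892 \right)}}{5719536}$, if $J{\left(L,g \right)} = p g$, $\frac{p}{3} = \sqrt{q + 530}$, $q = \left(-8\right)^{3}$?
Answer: $- \frac{723 \sqrt{2}}{158876} \approx -0.0064357$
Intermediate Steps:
$q = -512$
$p = 9 \sqrt{2}$ ($p = 3 \sqrt{-512 + 530} = 3 \sqrt{18} = 3 \cdot 3 \sqrt{2} = 9 \sqrt{2} \approx 12.728$)
$J{\left(L,g \right)} = 9 g \sqrt{2}$ ($J{\left(L,g \right)} = 9 \sqrt{2} g = 9 g \sqrt{2}$)
$\frac{J{\left(2415,-2892 \right)}}{5719536} = \frac{9 \left(-2892\right) \sqrt{2}}{5719536} = - 26028 \sqrt{2} \cdot \frac{1}{5719536} = - \frac{723 \sqrt{2}}{158876}$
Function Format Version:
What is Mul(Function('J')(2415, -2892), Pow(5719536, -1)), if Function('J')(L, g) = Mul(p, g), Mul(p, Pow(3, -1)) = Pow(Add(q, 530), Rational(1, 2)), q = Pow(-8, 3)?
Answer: Mul(Rational(-723, 158876), Pow(2, Rational(1, 2))) ≈ -0.0064357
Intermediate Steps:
q = -512
p = Mul(9, Pow(2, Rational(1, 2))) (p = Mul(3, Pow(Add(-512, 530), Rational(1, 2))) = Mul(3, Pow(18, Rational(1, 2))) = Mul(3, Mul(3, Pow(2, Rational(1, 2)))) = Mul(9, Pow(2, Rational(1, 2))) ≈ 12.728)
Function('J')(L, g) = Mul(9, g, Pow(2, Rational(1, 2))) (Function('J')(L, g) = Mul(Mul(9, Pow(2, Rational(1, 2))), g) = Mul(9, g, Pow(2, Rational(1, 2))))
Mul(Function('J')(2415, -2892), Pow(5719536, -1)) = Mul(Mul(9, -2892, Pow(2, Rational(1, 2))), Pow(5719536, -1)) = Mul(Mul(-26028, Pow(2, Rational(1, 2))), Rational(1, 5719536)) = Mul(Rational(-723, 158876), Pow(2, Rational(1, 2)))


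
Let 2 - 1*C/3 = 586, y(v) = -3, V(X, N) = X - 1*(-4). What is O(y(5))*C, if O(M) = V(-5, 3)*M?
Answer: -5256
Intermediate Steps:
V(X, N) = 4 + X (V(X, N) = X + 4 = 4 + X)
C = -1752 (C = 6 - 3*586 = 6 - 1758 = -1752)
O(M) = -M (O(M) = (4 - 5)*M = -M)
O(y(5))*C = -1*(-3)*(-1752) = 3*(-1752) = -5256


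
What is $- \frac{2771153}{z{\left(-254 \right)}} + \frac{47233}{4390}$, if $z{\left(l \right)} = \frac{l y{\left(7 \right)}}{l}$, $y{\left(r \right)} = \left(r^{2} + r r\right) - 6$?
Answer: $- \frac{6080508117}{201940} \approx -30110.0$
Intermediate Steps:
$y{\left(r \right)} = -6 + 2 r^{2}$ ($y{\left(r \right)} = \left(r^{2} + r^{2}\right) - 6 = 2 r^{2} - 6 = -6 + 2 r^{2}$)
$z{\left(l \right)} = 92$ ($z{\left(l \right)} = \frac{l \left(-6 + 2 \cdot 7^{2}\right)}{l} = \frac{l \left(-6 + 2 \cdot 49\right)}{l} = \frac{l \left(-6 + 98\right)}{l} = \frac{l 92}{l} = \frac{92 l}{l} = 92$)
$- \frac{2771153}{z{\left(-254 \right)}} + \frac{47233}{4390} = - \frac{2771153}{92} + \frac{47233}{4390} = - \frac{6080508117}{201940}$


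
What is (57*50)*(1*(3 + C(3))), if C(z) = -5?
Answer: -5700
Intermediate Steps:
(57*50)*(1*(3 + C(3))) = (57*50)*(1*(3 - 5)) = 2850*(1*(-2)) = 2850*(-2) = -5700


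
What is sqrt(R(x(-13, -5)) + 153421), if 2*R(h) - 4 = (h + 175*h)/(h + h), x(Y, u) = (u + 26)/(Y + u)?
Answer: 43*sqrt(83) ≈ 391.75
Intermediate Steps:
x(Y, u) = (26 + u)/(Y + u)
R(h) = 46 (R(h) = 2 + ((h + 175*h)/(h + h))/2 = 2 + ((176*h)/((2*h)))/2 = 2 + ((176*h)*(1/(2*h)))/2 = 2 + (1/2)*88 = 2 + 44 = 46)
sqrt(R(x(-13, -5)) + 153421) = sqrt(46 + 153421) = sqrt(153467) = 43*sqrt(83)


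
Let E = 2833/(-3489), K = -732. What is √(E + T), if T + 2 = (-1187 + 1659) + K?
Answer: I*√3199242039/3489 ≈ 16.211*I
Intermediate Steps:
T = -262 (T = -2 + ((-1187 + 1659) - 732) = -2 + (472 - 732) = -2 - 260 = -262)
E = -2833/3489 (E = 2833*(-1/3489) = -2833/3489 ≈ -0.81198)
√(E + T) = √(-2833/3489 - 262) = √(-916951/3489) = I*√3199242039/3489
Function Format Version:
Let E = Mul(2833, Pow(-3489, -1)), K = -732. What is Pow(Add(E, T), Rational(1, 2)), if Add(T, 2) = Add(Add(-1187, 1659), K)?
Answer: Mul(Rational(1, 3489), I, Pow(3199242039, Rational(1, 2))) ≈ Mul(16.211, I)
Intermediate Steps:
T = -262 (T = Add(-2, Add(Add(-1187, 1659), -732)) = Add(-2, Add(472, -732)) = Add(-2, -260) = -262)
E = Rational(-2833, 3489) (E = Mul(2833, Rational(-1, 3489)) = Rational(-2833, 3489) ≈ -0.81198)
Pow(Add(E, T), Rational(1, 2)) = Pow(Add(Rational(-2833, 3489), -262), Rational(1, 2)) = Pow(Rational(-916951, 3489), Rational(1, 2)) = Mul(Rational(1, 3489), I, Pow(3199242039, Rational(1, 2)))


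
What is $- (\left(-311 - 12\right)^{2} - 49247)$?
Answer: $-55082$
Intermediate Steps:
$- (\left(-311 - 12\right)^{2} - 49247) = - (\left(-323\right)^{2} - 49247) = - (104329 - 49247) = \left(-1\right) 55082 = -55082$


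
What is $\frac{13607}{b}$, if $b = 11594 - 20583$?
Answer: $- \frac{13607}{8989} \approx -1.5137$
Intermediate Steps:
$b = -8989$
$\frac{13607}{b} = \frac{13607}{-8989} = 13607 \left(- \frac{1}{8989}\right) = - \frac{13607}{8989}$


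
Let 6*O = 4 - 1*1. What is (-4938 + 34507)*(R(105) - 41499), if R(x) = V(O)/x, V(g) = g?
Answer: -257687595941/210 ≈ -1.2271e+9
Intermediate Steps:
O = ½ (O = (4 - 1*1)/6 = (4 - 1)/6 = (⅙)*3 = ½ ≈ 0.50000)
R(x) = 1/(2*x)
(-4938 + 34507)*(R(105) - 41499) = (-4938 + 34507)*((½)/105 - 41499) = 29569*((½)*(1/105) - 41499) = 29569*(1/210 - 41499) = 29569*(-8714789/210) = -257687595941/210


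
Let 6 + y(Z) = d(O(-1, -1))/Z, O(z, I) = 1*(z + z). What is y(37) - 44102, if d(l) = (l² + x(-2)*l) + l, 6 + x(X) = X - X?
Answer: -1631982/37 ≈ -44108.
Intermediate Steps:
O(z, I) = 2*z (O(z, I) = 1*(2*z) = 2*z)
x(X) = -6 (x(X) = -6 + (X - X) = -6 + 0 = -6)
d(l) = l² - 5*l (d(l) = (l² - 6*l) + l = l² - 5*l)
y(Z) = -6 + 14/Z (y(Z) = -6 + ((2*(-1))*(-5 + 2*(-1)))/Z = -6 + (-2*(-5 - 2))/Z = -6 + (-2*(-7))/Z = -6 + 14/Z)
y(37) - 44102 = (-6 + 14/37) - 44102 = -208/37 - 44102 = -1631982/37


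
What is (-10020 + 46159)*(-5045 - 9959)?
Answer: -542229556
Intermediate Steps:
(-10020 + 46159)*(-5045 - 9959) = 36139*(-15004) = -542229556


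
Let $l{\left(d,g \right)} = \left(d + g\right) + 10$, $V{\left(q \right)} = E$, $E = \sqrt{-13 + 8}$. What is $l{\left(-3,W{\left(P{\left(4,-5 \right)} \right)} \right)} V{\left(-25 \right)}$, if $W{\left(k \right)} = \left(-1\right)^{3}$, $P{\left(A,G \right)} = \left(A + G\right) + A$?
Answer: $6 i \sqrt{5} \approx 13.416 i$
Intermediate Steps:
$P{\left(A,G \right)} = G + 2 A$
$W{\left(k \right)} = -1$
$E = i \sqrt{5}$ ($E = \sqrt{-5} = i \sqrt{5} \approx 2.2361 i$)
$V{\left(q \right)} = i \sqrt{5}$
$l{\left(d,g \right)} = 10 + d + g$
$l{\left(-3,W{\left(P{\left(4,-5 \right)} \right)} \right)} V{\left(-25 \right)} = \left(10 - 3 - 1\right) i \sqrt{5} = 6 i \sqrt{5}$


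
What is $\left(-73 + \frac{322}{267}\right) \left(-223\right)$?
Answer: $\frac{4274687}{267} \approx 16010.0$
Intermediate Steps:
$\left(-73 + \frac{322}{267}\right) \left(-223\right) = \left(- \frac{19169}{267}\right) \left(-223\right) = \frac{4274687}{267}$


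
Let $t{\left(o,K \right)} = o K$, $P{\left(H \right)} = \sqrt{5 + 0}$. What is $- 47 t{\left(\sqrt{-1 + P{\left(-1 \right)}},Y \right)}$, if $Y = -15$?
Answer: $705 \sqrt{-1 + \sqrt{5}} \approx 783.81$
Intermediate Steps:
$P{\left(H \right)} = \sqrt{5}$
$t{\left(o,K \right)} = K o$
$- 47 t{\left(\sqrt{-1 + P{\left(-1 \right)}},Y \right)} = - 47 \left(- 15 \sqrt{-1 + \sqrt{5}}\right) = 705 \sqrt{-1 + \sqrt{5}}$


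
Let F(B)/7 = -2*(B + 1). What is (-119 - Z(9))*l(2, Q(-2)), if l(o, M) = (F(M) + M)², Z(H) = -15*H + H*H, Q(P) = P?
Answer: -9360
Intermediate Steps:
F(B) = -14 - 14*B (F(B) = 7*(-2*(B + 1)) = 7*(-2*(1 + B)) = 7*(-2 - 2*B) = -14 - 14*B)
Z(H) = H² - 15*H (Z(H) = -15*H + H² = H² - 15*H)
l(o, M) = (-14 - 13*M)² (l(o, M) = ((-14 - 14*M) + M)² = (-14 - 13*M)²)
(-119 - Z(9))*l(2, Q(-2)) = (-119 - 9*(-15 + 9))*(14 + 13*(-2))² = (-119 - 9*(-6))*(14 - 26)² = (-119 - 1*(-54))*(-12)² = (-119 + 54)*144 = -65*144 = -9360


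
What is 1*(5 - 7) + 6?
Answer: 4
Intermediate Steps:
1*(5 - 7) + 6 = 1*(-2) + 6 = -2 + 6 = 4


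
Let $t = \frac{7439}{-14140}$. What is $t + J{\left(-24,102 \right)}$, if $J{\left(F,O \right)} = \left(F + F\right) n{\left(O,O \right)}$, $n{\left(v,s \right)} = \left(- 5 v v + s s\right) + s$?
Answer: $\frac{28176374641}{14140} \approx 1.9927 \cdot 10^{6}$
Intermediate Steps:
$n{\left(v,s \right)} = s + s^{2} - 5 v^{2}$ ($n{\left(v,s \right)} = \left(- 5 v^{2} + s^{2}\right) + s = \left(s^{2} - 5 v^{2}\right) + s = s + s^{2} - 5 v^{2}$)
$J{\left(F,O \right)} = 2 F \left(O - 4 O^{2}\right)$ ($J{\left(F,O \right)} = \left(F + F\right) \left(O + O^{2} - 5 O^{2}\right) = 2 F \left(O - 4 O^{2}\right)$)
$t = - \frac{7439}{14140}$ ($t = 7439 \left(- \frac{1}{14140}\right) = - \frac{7439}{14140} \approx -0.5261$)
$t + J{\left(-24,102 \right)} = - \frac{7439}{14140} + 2 \left(-24\right) 102 \left(1 - 408\right) = - \frac{7439}{14140} + 2 \left(-24\right) 102 \left(-407\right) = - \frac{7439}{14140} + 1992672 = \frac{28176374641}{14140}$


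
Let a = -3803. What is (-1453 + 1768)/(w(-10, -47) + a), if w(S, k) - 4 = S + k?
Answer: -315/3856 ≈ -0.081691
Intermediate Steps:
w(S, k) = 4 + S + k (w(S, k) = 4 + (S + k) = 4 + S + k)
(-1453 + 1768)/(w(-10, -47) + a) = (-1453 + 1768)/((4 - 10 - 47) - 3803) = 315/(-53 - 3803) = 315/(-3856) = 315*(-1/3856) = -315/3856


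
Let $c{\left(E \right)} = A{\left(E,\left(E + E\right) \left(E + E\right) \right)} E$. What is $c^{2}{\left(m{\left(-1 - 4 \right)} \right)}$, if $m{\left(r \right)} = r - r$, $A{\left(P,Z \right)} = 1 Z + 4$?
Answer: $0$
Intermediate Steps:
$A{\left(P,Z \right)} = 4 + Z$ ($A{\left(P,Z \right)} = Z + 4 = 4 + Z$)
$m{\left(r \right)} = 0$
$c{\left(E \right)} = E \left(4 + 4 E^{2}\right)$ ($c{\left(E \right)} = \left(4 + \left(E + E\right) \left(E + E\right)\right) E = \left(4 + 2 E 2 E\right) E = \left(4 + 4 E^{2}\right) E = E \left(4 + 4 E^{2}\right)$)
$c^{2}{\left(m{\left(-1 - 4 \right)} \right)} = \left(4 \cdot 0 \left(1 + 0^{2}\right)\right)^{2} = \left(4 \cdot 0 \left(1 + 0\right)\right)^{2} = \left(4 \cdot 0 \cdot 1\right)^{2} = 0^{2} = 0$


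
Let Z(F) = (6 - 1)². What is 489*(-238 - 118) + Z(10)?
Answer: -174059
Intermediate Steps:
Z(F) = 25 (Z(F) = 5² = 25)
489*(-238 - 118) + Z(10) = 489*(-238 - 118) + 25 = 489*(-356) + 25 = -174084 + 25 = -174059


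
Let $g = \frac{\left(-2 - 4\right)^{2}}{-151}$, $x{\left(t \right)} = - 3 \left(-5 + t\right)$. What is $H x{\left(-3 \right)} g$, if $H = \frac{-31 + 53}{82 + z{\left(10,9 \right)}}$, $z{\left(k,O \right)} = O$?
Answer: $- \frac{19008}{13741} \approx -1.3833$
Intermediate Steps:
$x{\left(t \right)} = 15 - 3 t$
$H = \frac{22}{91}$ ($H = \frac{-31 + 53}{82 + 9} = \frac{22}{91} \approx 0.24176$)
$g = - \frac{36}{151}$ ($g = \left(-6\right)^{2} \left(- \frac{1}{151}\right) = 36 \left(- \frac{1}{151}\right) = - \frac{36}{151} \approx -0.23841$)
$H x{\left(-3 \right)} g = \frac{22 \left(15 - -9\right)}{91} \left(- \frac{36}{151}\right) = \frac{22 \left(15 + 9\right)}{91} \left(- \frac{36}{151}\right) = \frac{22}{91} \cdot 24 \left(- \frac{36}{151}\right) = \frac{528}{91} \left(- \frac{36}{151}\right) = - \frac{19008}{13741}$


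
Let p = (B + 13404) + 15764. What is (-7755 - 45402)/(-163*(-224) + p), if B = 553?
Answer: -53157/66233 ≈ -0.80258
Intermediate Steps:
p = 29721 (p = (553 + 13404) + 15764 = 13957 + 15764 = 29721)
(-7755 - 45402)/(-163*(-224) + p) = (-7755 - 45402)/(-163*(-224) + 29721) = -53157/(36512 + 29721) = -53157/66233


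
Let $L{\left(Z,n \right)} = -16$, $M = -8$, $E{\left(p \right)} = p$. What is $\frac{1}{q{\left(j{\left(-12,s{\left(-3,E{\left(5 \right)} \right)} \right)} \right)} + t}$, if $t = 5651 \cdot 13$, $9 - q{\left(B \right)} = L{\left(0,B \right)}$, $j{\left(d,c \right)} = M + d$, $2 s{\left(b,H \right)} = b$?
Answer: $\frac{1}{73488} \approx 1.3608 \cdot 10^{-5}$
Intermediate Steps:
$s{\left(b,H \right)} = \frac{b}{2}$
$j{\left(d,c \right)} = -8 + d$
$q{\left(B \right)} = 25$ ($q{\left(B \right)} = 9 - -16 = 9 + 16 = 25$)
$t = 73463$
$\frac{1}{q{\left(j{\left(-12,s{\left(-3,E{\left(5 \right)} \right)} \right)} \right)} + t} = \frac{1}{25 + 73463} = \frac{1}{73488}$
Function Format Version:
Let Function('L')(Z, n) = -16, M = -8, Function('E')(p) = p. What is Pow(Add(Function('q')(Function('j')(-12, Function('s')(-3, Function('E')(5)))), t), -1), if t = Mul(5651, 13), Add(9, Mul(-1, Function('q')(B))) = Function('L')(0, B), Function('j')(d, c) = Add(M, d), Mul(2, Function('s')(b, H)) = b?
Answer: Rational(1, 73488) ≈ 1.3608e-5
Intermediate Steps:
Function('s')(b, H) = Mul(Rational(1, 2), b)
Function('j')(d, c) = Add(-8, d)
Function('q')(B) = 25 (Function('q')(B) = Add(9, Mul(-1, -16)) = Add(9, 16) = 25)
t = 73463
Pow(Add(Function('q')(Function('j')(-12, Function('s')(-3, Function('E')(5)))), t), -1) = Pow(Add(25, 73463), -1) = Pow(73488, -1) = Rational(1, 73488)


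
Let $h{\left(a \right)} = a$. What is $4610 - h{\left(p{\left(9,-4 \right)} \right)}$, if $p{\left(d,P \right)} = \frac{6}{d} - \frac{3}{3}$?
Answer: $\frac{13831}{3} \approx 4610.3$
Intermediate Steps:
$p{\left(d,P \right)} = -1 + \frac{6}{d}$ ($p{\left(d,P \right)} = \frac{6}{d} - 1 = -1 + \frac{6}{d}$)
$4610 - h{\left(p{\left(9,-4 \right)} \right)} = 4610 - \frac{6 - 9}{9} = 4610 - \frac{1}{9} \left(-3\right) = 4610 - - \frac{1}{3} = 4610 + \frac{1}{3} = \frac{13831}{3}$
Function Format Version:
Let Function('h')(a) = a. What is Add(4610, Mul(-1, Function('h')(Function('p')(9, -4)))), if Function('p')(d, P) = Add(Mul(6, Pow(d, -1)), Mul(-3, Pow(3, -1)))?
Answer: Rational(13831, 3) ≈ 4610.3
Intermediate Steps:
Function('p')(d, P) = Add(-1, Mul(6, Pow(d, -1))) (Function('p')(d, P) = Add(Mul(6, Pow(d, -1)), Mul(-3, Rational(1, 3))) = Add(Mul(6, Pow(d, -1)), -1) = Add(-1, Mul(6, Pow(d, -1))))
Add(4610, Mul(-1, Function('h')(Function('p')(9, -4)))) = Add(4610, Mul(-1, Mul(Pow(9, -1), Add(6, Mul(-1, 9))))) = Add(4610, Mul(-1, Mul(Rational(1, 9), Add(6, -9)))) = Add(4610, Mul(-1, Mul(Rational(1, 9), -3))) = Add(4610, Mul(-1, Rational(-1, 3))) = Add(4610, Rational(1, 3)) = Rational(13831, 3)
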